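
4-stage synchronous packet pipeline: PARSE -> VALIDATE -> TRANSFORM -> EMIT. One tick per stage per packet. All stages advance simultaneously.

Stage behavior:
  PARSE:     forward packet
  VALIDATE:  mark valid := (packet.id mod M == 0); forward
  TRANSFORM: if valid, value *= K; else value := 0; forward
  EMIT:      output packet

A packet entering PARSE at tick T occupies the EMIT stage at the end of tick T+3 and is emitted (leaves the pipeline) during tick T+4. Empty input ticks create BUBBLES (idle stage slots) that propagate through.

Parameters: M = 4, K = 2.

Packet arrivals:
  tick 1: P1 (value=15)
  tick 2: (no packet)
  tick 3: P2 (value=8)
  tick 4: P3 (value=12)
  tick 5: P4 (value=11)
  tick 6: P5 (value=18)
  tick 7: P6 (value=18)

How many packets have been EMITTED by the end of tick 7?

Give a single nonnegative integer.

Tick 1: [PARSE:P1(v=15,ok=F), VALIDATE:-, TRANSFORM:-, EMIT:-] out:-; in:P1
Tick 2: [PARSE:-, VALIDATE:P1(v=15,ok=F), TRANSFORM:-, EMIT:-] out:-; in:-
Tick 3: [PARSE:P2(v=8,ok=F), VALIDATE:-, TRANSFORM:P1(v=0,ok=F), EMIT:-] out:-; in:P2
Tick 4: [PARSE:P3(v=12,ok=F), VALIDATE:P2(v=8,ok=F), TRANSFORM:-, EMIT:P1(v=0,ok=F)] out:-; in:P3
Tick 5: [PARSE:P4(v=11,ok=F), VALIDATE:P3(v=12,ok=F), TRANSFORM:P2(v=0,ok=F), EMIT:-] out:P1(v=0); in:P4
Tick 6: [PARSE:P5(v=18,ok=F), VALIDATE:P4(v=11,ok=T), TRANSFORM:P3(v=0,ok=F), EMIT:P2(v=0,ok=F)] out:-; in:P5
Tick 7: [PARSE:P6(v=18,ok=F), VALIDATE:P5(v=18,ok=F), TRANSFORM:P4(v=22,ok=T), EMIT:P3(v=0,ok=F)] out:P2(v=0); in:P6
Emitted by tick 7: ['P1', 'P2']

Answer: 2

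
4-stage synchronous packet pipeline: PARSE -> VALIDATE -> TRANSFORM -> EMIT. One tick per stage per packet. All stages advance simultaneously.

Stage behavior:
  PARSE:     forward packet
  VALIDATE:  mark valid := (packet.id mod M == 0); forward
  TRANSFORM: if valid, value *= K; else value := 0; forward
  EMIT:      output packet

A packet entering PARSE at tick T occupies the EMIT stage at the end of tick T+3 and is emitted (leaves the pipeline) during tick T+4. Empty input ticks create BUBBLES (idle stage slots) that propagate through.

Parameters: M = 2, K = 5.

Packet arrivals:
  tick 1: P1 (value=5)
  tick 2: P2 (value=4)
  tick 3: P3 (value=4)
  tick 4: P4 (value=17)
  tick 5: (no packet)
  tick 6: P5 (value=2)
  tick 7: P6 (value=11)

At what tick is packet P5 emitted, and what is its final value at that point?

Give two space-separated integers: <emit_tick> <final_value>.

Answer: 10 0

Derivation:
Tick 1: [PARSE:P1(v=5,ok=F), VALIDATE:-, TRANSFORM:-, EMIT:-] out:-; in:P1
Tick 2: [PARSE:P2(v=4,ok=F), VALIDATE:P1(v=5,ok=F), TRANSFORM:-, EMIT:-] out:-; in:P2
Tick 3: [PARSE:P3(v=4,ok=F), VALIDATE:P2(v=4,ok=T), TRANSFORM:P1(v=0,ok=F), EMIT:-] out:-; in:P3
Tick 4: [PARSE:P4(v=17,ok=F), VALIDATE:P3(v=4,ok=F), TRANSFORM:P2(v=20,ok=T), EMIT:P1(v=0,ok=F)] out:-; in:P4
Tick 5: [PARSE:-, VALIDATE:P4(v=17,ok=T), TRANSFORM:P3(v=0,ok=F), EMIT:P2(v=20,ok=T)] out:P1(v=0); in:-
Tick 6: [PARSE:P5(v=2,ok=F), VALIDATE:-, TRANSFORM:P4(v=85,ok=T), EMIT:P3(v=0,ok=F)] out:P2(v=20); in:P5
Tick 7: [PARSE:P6(v=11,ok=F), VALIDATE:P5(v=2,ok=F), TRANSFORM:-, EMIT:P4(v=85,ok=T)] out:P3(v=0); in:P6
Tick 8: [PARSE:-, VALIDATE:P6(v=11,ok=T), TRANSFORM:P5(v=0,ok=F), EMIT:-] out:P4(v=85); in:-
Tick 9: [PARSE:-, VALIDATE:-, TRANSFORM:P6(v=55,ok=T), EMIT:P5(v=0,ok=F)] out:-; in:-
Tick 10: [PARSE:-, VALIDATE:-, TRANSFORM:-, EMIT:P6(v=55,ok=T)] out:P5(v=0); in:-
Tick 11: [PARSE:-, VALIDATE:-, TRANSFORM:-, EMIT:-] out:P6(v=55); in:-
P5: arrives tick 6, valid=False (id=5, id%2=1), emit tick 10, final value 0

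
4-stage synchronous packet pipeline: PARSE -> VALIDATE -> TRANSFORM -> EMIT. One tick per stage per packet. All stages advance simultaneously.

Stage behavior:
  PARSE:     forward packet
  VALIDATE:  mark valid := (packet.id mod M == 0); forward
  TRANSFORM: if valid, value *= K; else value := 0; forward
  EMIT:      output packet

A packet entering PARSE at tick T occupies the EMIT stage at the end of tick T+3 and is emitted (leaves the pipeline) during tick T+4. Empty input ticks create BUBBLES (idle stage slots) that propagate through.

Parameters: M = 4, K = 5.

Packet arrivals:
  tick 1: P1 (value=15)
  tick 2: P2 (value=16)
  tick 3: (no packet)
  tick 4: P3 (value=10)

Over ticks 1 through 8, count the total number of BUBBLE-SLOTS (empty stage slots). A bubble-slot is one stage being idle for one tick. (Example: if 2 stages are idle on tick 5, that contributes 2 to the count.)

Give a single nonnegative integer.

Answer: 20

Derivation:
Tick 1: [PARSE:P1(v=15,ok=F), VALIDATE:-, TRANSFORM:-, EMIT:-] out:-; bubbles=3
Tick 2: [PARSE:P2(v=16,ok=F), VALIDATE:P1(v=15,ok=F), TRANSFORM:-, EMIT:-] out:-; bubbles=2
Tick 3: [PARSE:-, VALIDATE:P2(v=16,ok=F), TRANSFORM:P1(v=0,ok=F), EMIT:-] out:-; bubbles=2
Tick 4: [PARSE:P3(v=10,ok=F), VALIDATE:-, TRANSFORM:P2(v=0,ok=F), EMIT:P1(v=0,ok=F)] out:-; bubbles=1
Tick 5: [PARSE:-, VALIDATE:P3(v=10,ok=F), TRANSFORM:-, EMIT:P2(v=0,ok=F)] out:P1(v=0); bubbles=2
Tick 6: [PARSE:-, VALIDATE:-, TRANSFORM:P3(v=0,ok=F), EMIT:-] out:P2(v=0); bubbles=3
Tick 7: [PARSE:-, VALIDATE:-, TRANSFORM:-, EMIT:P3(v=0,ok=F)] out:-; bubbles=3
Tick 8: [PARSE:-, VALIDATE:-, TRANSFORM:-, EMIT:-] out:P3(v=0); bubbles=4
Total bubble-slots: 20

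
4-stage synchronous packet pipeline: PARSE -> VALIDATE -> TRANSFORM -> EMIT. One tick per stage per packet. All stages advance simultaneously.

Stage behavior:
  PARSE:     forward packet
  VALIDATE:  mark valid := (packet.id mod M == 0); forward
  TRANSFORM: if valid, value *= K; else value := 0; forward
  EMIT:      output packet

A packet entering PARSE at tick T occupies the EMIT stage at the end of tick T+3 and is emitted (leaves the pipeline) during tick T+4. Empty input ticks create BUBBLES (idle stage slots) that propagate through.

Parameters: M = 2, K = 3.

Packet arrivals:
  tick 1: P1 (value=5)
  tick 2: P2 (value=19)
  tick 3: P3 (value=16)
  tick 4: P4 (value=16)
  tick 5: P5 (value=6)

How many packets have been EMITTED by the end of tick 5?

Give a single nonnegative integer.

Answer: 1

Derivation:
Tick 1: [PARSE:P1(v=5,ok=F), VALIDATE:-, TRANSFORM:-, EMIT:-] out:-; in:P1
Tick 2: [PARSE:P2(v=19,ok=F), VALIDATE:P1(v=5,ok=F), TRANSFORM:-, EMIT:-] out:-; in:P2
Tick 3: [PARSE:P3(v=16,ok=F), VALIDATE:P2(v=19,ok=T), TRANSFORM:P1(v=0,ok=F), EMIT:-] out:-; in:P3
Tick 4: [PARSE:P4(v=16,ok=F), VALIDATE:P3(v=16,ok=F), TRANSFORM:P2(v=57,ok=T), EMIT:P1(v=0,ok=F)] out:-; in:P4
Tick 5: [PARSE:P5(v=6,ok=F), VALIDATE:P4(v=16,ok=T), TRANSFORM:P3(v=0,ok=F), EMIT:P2(v=57,ok=T)] out:P1(v=0); in:P5
Emitted by tick 5: ['P1']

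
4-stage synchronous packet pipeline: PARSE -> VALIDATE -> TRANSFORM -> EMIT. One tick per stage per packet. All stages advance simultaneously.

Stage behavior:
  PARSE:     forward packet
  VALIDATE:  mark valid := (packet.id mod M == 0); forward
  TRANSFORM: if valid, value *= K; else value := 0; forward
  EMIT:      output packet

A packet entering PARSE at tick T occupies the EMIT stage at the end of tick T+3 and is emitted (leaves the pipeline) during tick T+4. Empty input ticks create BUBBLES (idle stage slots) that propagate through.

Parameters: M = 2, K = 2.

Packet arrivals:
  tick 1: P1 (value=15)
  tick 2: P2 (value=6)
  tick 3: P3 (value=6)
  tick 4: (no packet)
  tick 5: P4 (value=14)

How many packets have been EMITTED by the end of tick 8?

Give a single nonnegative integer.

Answer: 3

Derivation:
Tick 1: [PARSE:P1(v=15,ok=F), VALIDATE:-, TRANSFORM:-, EMIT:-] out:-; in:P1
Tick 2: [PARSE:P2(v=6,ok=F), VALIDATE:P1(v=15,ok=F), TRANSFORM:-, EMIT:-] out:-; in:P2
Tick 3: [PARSE:P3(v=6,ok=F), VALIDATE:P2(v=6,ok=T), TRANSFORM:P1(v=0,ok=F), EMIT:-] out:-; in:P3
Tick 4: [PARSE:-, VALIDATE:P3(v=6,ok=F), TRANSFORM:P2(v=12,ok=T), EMIT:P1(v=0,ok=F)] out:-; in:-
Tick 5: [PARSE:P4(v=14,ok=F), VALIDATE:-, TRANSFORM:P3(v=0,ok=F), EMIT:P2(v=12,ok=T)] out:P1(v=0); in:P4
Tick 6: [PARSE:-, VALIDATE:P4(v=14,ok=T), TRANSFORM:-, EMIT:P3(v=0,ok=F)] out:P2(v=12); in:-
Tick 7: [PARSE:-, VALIDATE:-, TRANSFORM:P4(v=28,ok=T), EMIT:-] out:P3(v=0); in:-
Tick 8: [PARSE:-, VALIDATE:-, TRANSFORM:-, EMIT:P4(v=28,ok=T)] out:-; in:-
Emitted by tick 8: ['P1', 'P2', 'P3']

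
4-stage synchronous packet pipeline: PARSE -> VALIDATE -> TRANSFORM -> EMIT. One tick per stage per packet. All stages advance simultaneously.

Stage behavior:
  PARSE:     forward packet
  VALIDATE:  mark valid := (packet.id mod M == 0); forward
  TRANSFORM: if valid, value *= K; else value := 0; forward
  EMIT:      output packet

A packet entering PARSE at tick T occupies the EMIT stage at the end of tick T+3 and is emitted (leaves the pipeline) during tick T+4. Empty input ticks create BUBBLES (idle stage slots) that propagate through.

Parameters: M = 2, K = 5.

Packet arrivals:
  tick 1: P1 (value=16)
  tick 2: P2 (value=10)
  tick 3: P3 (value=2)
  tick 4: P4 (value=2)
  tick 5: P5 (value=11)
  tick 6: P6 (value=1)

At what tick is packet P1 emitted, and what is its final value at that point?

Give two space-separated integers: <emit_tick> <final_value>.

Answer: 5 0

Derivation:
Tick 1: [PARSE:P1(v=16,ok=F), VALIDATE:-, TRANSFORM:-, EMIT:-] out:-; in:P1
Tick 2: [PARSE:P2(v=10,ok=F), VALIDATE:P1(v=16,ok=F), TRANSFORM:-, EMIT:-] out:-; in:P2
Tick 3: [PARSE:P3(v=2,ok=F), VALIDATE:P2(v=10,ok=T), TRANSFORM:P1(v=0,ok=F), EMIT:-] out:-; in:P3
Tick 4: [PARSE:P4(v=2,ok=F), VALIDATE:P3(v=2,ok=F), TRANSFORM:P2(v=50,ok=T), EMIT:P1(v=0,ok=F)] out:-; in:P4
Tick 5: [PARSE:P5(v=11,ok=F), VALIDATE:P4(v=2,ok=T), TRANSFORM:P3(v=0,ok=F), EMIT:P2(v=50,ok=T)] out:P1(v=0); in:P5
Tick 6: [PARSE:P6(v=1,ok=F), VALIDATE:P5(v=11,ok=F), TRANSFORM:P4(v=10,ok=T), EMIT:P3(v=0,ok=F)] out:P2(v=50); in:P6
Tick 7: [PARSE:-, VALIDATE:P6(v=1,ok=T), TRANSFORM:P5(v=0,ok=F), EMIT:P4(v=10,ok=T)] out:P3(v=0); in:-
Tick 8: [PARSE:-, VALIDATE:-, TRANSFORM:P6(v=5,ok=T), EMIT:P5(v=0,ok=F)] out:P4(v=10); in:-
Tick 9: [PARSE:-, VALIDATE:-, TRANSFORM:-, EMIT:P6(v=5,ok=T)] out:P5(v=0); in:-
Tick 10: [PARSE:-, VALIDATE:-, TRANSFORM:-, EMIT:-] out:P6(v=5); in:-
P1: arrives tick 1, valid=False (id=1, id%2=1), emit tick 5, final value 0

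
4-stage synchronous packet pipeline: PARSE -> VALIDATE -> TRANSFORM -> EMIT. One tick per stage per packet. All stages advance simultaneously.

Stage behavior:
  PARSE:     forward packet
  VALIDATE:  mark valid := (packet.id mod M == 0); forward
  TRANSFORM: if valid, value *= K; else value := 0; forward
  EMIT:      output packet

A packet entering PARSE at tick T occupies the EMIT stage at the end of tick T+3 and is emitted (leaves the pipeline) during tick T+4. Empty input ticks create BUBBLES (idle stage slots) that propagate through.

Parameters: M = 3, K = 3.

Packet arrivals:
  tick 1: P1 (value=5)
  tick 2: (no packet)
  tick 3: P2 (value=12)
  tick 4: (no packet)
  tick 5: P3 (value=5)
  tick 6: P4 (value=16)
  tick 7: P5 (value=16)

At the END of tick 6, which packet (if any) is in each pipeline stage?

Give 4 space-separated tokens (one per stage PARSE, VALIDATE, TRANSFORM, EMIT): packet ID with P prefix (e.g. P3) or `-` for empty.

Answer: P4 P3 - P2

Derivation:
Tick 1: [PARSE:P1(v=5,ok=F), VALIDATE:-, TRANSFORM:-, EMIT:-] out:-; in:P1
Tick 2: [PARSE:-, VALIDATE:P1(v=5,ok=F), TRANSFORM:-, EMIT:-] out:-; in:-
Tick 3: [PARSE:P2(v=12,ok=F), VALIDATE:-, TRANSFORM:P1(v=0,ok=F), EMIT:-] out:-; in:P2
Tick 4: [PARSE:-, VALIDATE:P2(v=12,ok=F), TRANSFORM:-, EMIT:P1(v=0,ok=F)] out:-; in:-
Tick 5: [PARSE:P3(v=5,ok=F), VALIDATE:-, TRANSFORM:P2(v=0,ok=F), EMIT:-] out:P1(v=0); in:P3
Tick 6: [PARSE:P4(v=16,ok=F), VALIDATE:P3(v=5,ok=T), TRANSFORM:-, EMIT:P2(v=0,ok=F)] out:-; in:P4
At end of tick 6: ['P4', 'P3', '-', 'P2']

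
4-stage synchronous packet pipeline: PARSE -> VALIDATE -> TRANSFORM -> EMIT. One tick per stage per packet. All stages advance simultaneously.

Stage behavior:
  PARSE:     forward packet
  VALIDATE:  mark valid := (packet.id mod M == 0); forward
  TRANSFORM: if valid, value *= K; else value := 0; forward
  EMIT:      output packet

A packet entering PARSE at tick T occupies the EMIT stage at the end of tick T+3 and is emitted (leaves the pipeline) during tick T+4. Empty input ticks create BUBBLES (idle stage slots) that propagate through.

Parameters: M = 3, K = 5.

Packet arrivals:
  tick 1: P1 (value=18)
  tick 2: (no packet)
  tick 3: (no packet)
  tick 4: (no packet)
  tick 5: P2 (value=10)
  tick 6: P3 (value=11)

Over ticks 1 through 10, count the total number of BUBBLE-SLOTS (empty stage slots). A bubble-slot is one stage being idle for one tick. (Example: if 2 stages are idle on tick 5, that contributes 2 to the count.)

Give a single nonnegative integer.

Answer: 28

Derivation:
Tick 1: [PARSE:P1(v=18,ok=F), VALIDATE:-, TRANSFORM:-, EMIT:-] out:-; bubbles=3
Tick 2: [PARSE:-, VALIDATE:P1(v=18,ok=F), TRANSFORM:-, EMIT:-] out:-; bubbles=3
Tick 3: [PARSE:-, VALIDATE:-, TRANSFORM:P1(v=0,ok=F), EMIT:-] out:-; bubbles=3
Tick 4: [PARSE:-, VALIDATE:-, TRANSFORM:-, EMIT:P1(v=0,ok=F)] out:-; bubbles=3
Tick 5: [PARSE:P2(v=10,ok=F), VALIDATE:-, TRANSFORM:-, EMIT:-] out:P1(v=0); bubbles=3
Tick 6: [PARSE:P3(v=11,ok=F), VALIDATE:P2(v=10,ok=F), TRANSFORM:-, EMIT:-] out:-; bubbles=2
Tick 7: [PARSE:-, VALIDATE:P3(v=11,ok=T), TRANSFORM:P2(v=0,ok=F), EMIT:-] out:-; bubbles=2
Tick 8: [PARSE:-, VALIDATE:-, TRANSFORM:P3(v=55,ok=T), EMIT:P2(v=0,ok=F)] out:-; bubbles=2
Tick 9: [PARSE:-, VALIDATE:-, TRANSFORM:-, EMIT:P3(v=55,ok=T)] out:P2(v=0); bubbles=3
Tick 10: [PARSE:-, VALIDATE:-, TRANSFORM:-, EMIT:-] out:P3(v=55); bubbles=4
Total bubble-slots: 28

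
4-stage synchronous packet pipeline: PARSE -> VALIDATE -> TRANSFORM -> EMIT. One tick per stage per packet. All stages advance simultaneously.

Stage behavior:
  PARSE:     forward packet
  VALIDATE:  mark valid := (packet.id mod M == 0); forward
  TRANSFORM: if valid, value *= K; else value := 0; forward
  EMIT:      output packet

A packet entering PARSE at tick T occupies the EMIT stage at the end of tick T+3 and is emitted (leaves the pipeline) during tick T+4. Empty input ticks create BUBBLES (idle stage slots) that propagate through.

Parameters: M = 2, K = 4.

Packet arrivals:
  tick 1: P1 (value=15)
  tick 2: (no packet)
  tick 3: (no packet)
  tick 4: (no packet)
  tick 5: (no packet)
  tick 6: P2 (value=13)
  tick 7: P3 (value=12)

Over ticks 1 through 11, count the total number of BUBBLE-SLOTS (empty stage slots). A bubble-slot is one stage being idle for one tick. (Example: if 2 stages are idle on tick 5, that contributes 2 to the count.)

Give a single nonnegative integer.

Answer: 32

Derivation:
Tick 1: [PARSE:P1(v=15,ok=F), VALIDATE:-, TRANSFORM:-, EMIT:-] out:-; bubbles=3
Tick 2: [PARSE:-, VALIDATE:P1(v=15,ok=F), TRANSFORM:-, EMIT:-] out:-; bubbles=3
Tick 3: [PARSE:-, VALIDATE:-, TRANSFORM:P1(v=0,ok=F), EMIT:-] out:-; bubbles=3
Tick 4: [PARSE:-, VALIDATE:-, TRANSFORM:-, EMIT:P1(v=0,ok=F)] out:-; bubbles=3
Tick 5: [PARSE:-, VALIDATE:-, TRANSFORM:-, EMIT:-] out:P1(v=0); bubbles=4
Tick 6: [PARSE:P2(v=13,ok=F), VALIDATE:-, TRANSFORM:-, EMIT:-] out:-; bubbles=3
Tick 7: [PARSE:P3(v=12,ok=F), VALIDATE:P2(v=13,ok=T), TRANSFORM:-, EMIT:-] out:-; bubbles=2
Tick 8: [PARSE:-, VALIDATE:P3(v=12,ok=F), TRANSFORM:P2(v=52,ok=T), EMIT:-] out:-; bubbles=2
Tick 9: [PARSE:-, VALIDATE:-, TRANSFORM:P3(v=0,ok=F), EMIT:P2(v=52,ok=T)] out:-; bubbles=2
Tick 10: [PARSE:-, VALIDATE:-, TRANSFORM:-, EMIT:P3(v=0,ok=F)] out:P2(v=52); bubbles=3
Tick 11: [PARSE:-, VALIDATE:-, TRANSFORM:-, EMIT:-] out:P3(v=0); bubbles=4
Total bubble-slots: 32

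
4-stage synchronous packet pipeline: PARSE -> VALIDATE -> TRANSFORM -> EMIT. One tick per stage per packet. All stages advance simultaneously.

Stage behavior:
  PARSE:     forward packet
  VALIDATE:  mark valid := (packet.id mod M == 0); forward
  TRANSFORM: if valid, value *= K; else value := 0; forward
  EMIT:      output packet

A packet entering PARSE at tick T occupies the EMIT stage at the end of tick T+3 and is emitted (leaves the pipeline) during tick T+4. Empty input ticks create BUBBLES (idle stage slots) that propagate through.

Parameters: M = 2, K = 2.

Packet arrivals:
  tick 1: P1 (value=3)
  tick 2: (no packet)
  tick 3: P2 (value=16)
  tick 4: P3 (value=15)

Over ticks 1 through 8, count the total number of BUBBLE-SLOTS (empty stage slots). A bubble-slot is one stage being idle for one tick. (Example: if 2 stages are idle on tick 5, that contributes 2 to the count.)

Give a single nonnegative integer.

Tick 1: [PARSE:P1(v=3,ok=F), VALIDATE:-, TRANSFORM:-, EMIT:-] out:-; bubbles=3
Tick 2: [PARSE:-, VALIDATE:P1(v=3,ok=F), TRANSFORM:-, EMIT:-] out:-; bubbles=3
Tick 3: [PARSE:P2(v=16,ok=F), VALIDATE:-, TRANSFORM:P1(v=0,ok=F), EMIT:-] out:-; bubbles=2
Tick 4: [PARSE:P3(v=15,ok=F), VALIDATE:P2(v=16,ok=T), TRANSFORM:-, EMIT:P1(v=0,ok=F)] out:-; bubbles=1
Tick 5: [PARSE:-, VALIDATE:P3(v=15,ok=F), TRANSFORM:P2(v=32,ok=T), EMIT:-] out:P1(v=0); bubbles=2
Tick 6: [PARSE:-, VALIDATE:-, TRANSFORM:P3(v=0,ok=F), EMIT:P2(v=32,ok=T)] out:-; bubbles=2
Tick 7: [PARSE:-, VALIDATE:-, TRANSFORM:-, EMIT:P3(v=0,ok=F)] out:P2(v=32); bubbles=3
Tick 8: [PARSE:-, VALIDATE:-, TRANSFORM:-, EMIT:-] out:P3(v=0); bubbles=4
Total bubble-slots: 20

Answer: 20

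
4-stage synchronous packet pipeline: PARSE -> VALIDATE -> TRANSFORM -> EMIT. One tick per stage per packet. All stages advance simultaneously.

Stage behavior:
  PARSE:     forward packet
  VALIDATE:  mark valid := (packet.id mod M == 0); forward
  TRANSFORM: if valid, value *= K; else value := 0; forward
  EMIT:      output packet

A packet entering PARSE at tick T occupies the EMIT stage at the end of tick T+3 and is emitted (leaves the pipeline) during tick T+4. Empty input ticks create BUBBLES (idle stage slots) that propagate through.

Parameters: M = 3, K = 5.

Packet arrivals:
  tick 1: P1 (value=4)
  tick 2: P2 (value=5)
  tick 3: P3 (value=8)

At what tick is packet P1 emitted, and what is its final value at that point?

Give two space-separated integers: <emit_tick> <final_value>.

Answer: 5 0

Derivation:
Tick 1: [PARSE:P1(v=4,ok=F), VALIDATE:-, TRANSFORM:-, EMIT:-] out:-; in:P1
Tick 2: [PARSE:P2(v=5,ok=F), VALIDATE:P1(v=4,ok=F), TRANSFORM:-, EMIT:-] out:-; in:P2
Tick 3: [PARSE:P3(v=8,ok=F), VALIDATE:P2(v=5,ok=F), TRANSFORM:P1(v=0,ok=F), EMIT:-] out:-; in:P3
Tick 4: [PARSE:-, VALIDATE:P3(v=8,ok=T), TRANSFORM:P2(v=0,ok=F), EMIT:P1(v=0,ok=F)] out:-; in:-
Tick 5: [PARSE:-, VALIDATE:-, TRANSFORM:P3(v=40,ok=T), EMIT:P2(v=0,ok=F)] out:P1(v=0); in:-
Tick 6: [PARSE:-, VALIDATE:-, TRANSFORM:-, EMIT:P3(v=40,ok=T)] out:P2(v=0); in:-
Tick 7: [PARSE:-, VALIDATE:-, TRANSFORM:-, EMIT:-] out:P3(v=40); in:-
P1: arrives tick 1, valid=False (id=1, id%3=1), emit tick 5, final value 0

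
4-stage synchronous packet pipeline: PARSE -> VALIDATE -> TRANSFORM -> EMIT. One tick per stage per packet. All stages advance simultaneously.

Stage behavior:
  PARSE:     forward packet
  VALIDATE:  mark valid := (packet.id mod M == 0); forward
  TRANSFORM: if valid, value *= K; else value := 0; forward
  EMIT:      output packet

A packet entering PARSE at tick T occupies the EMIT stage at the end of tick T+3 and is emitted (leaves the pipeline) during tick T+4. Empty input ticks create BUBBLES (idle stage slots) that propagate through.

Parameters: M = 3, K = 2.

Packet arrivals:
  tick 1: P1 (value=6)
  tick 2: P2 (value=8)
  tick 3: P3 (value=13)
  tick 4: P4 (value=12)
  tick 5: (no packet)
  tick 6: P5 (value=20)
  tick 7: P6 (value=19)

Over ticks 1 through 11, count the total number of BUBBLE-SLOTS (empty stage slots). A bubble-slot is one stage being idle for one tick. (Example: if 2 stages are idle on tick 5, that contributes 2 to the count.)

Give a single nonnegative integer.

Tick 1: [PARSE:P1(v=6,ok=F), VALIDATE:-, TRANSFORM:-, EMIT:-] out:-; bubbles=3
Tick 2: [PARSE:P2(v=8,ok=F), VALIDATE:P1(v=6,ok=F), TRANSFORM:-, EMIT:-] out:-; bubbles=2
Tick 3: [PARSE:P3(v=13,ok=F), VALIDATE:P2(v=8,ok=F), TRANSFORM:P1(v=0,ok=F), EMIT:-] out:-; bubbles=1
Tick 4: [PARSE:P4(v=12,ok=F), VALIDATE:P3(v=13,ok=T), TRANSFORM:P2(v=0,ok=F), EMIT:P1(v=0,ok=F)] out:-; bubbles=0
Tick 5: [PARSE:-, VALIDATE:P4(v=12,ok=F), TRANSFORM:P3(v=26,ok=T), EMIT:P2(v=0,ok=F)] out:P1(v=0); bubbles=1
Tick 6: [PARSE:P5(v=20,ok=F), VALIDATE:-, TRANSFORM:P4(v=0,ok=F), EMIT:P3(v=26,ok=T)] out:P2(v=0); bubbles=1
Tick 7: [PARSE:P6(v=19,ok=F), VALIDATE:P5(v=20,ok=F), TRANSFORM:-, EMIT:P4(v=0,ok=F)] out:P3(v=26); bubbles=1
Tick 8: [PARSE:-, VALIDATE:P6(v=19,ok=T), TRANSFORM:P5(v=0,ok=F), EMIT:-] out:P4(v=0); bubbles=2
Tick 9: [PARSE:-, VALIDATE:-, TRANSFORM:P6(v=38,ok=T), EMIT:P5(v=0,ok=F)] out:-; bubbles=2
Tick 10: [PARSE:-, VALIDATE:-, TRANSFORM:-, EMIT:P6(v=38,ok=T)] out:P5(v=0); bubbles=3
Tick 11: [PARSE:-, VALIDATE:-, TRANSFORM:-, EMIT:-] out:P6(v=38); bubbles=4
Total bubble-slots: 20

Answer: 20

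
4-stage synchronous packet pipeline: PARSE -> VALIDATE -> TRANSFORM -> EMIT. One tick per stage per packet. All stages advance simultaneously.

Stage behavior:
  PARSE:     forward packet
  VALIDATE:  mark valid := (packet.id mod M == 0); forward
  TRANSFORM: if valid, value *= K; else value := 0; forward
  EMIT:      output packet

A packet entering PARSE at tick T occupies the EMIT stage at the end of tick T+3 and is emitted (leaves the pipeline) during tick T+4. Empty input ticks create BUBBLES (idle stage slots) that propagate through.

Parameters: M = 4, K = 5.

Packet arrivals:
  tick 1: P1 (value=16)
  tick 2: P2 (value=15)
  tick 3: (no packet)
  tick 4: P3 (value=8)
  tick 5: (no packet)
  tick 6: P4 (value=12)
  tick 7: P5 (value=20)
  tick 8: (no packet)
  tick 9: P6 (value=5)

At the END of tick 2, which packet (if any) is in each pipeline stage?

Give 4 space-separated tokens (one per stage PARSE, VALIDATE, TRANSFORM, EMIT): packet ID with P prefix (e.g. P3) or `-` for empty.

Answer: P2 P1 - -

Derivation:
Tick 1: [PARSE:P1(v=16,ok=F), VALIDATE:-, TRANSFORM:-, EMIT:-] out:-; in:P1
Tick 2: [PARSE:P2(v=15,ok=F), VALIDATE:P1(v=16,ok=F), TRANSFORM:-, EMIT:-] out:-; in:P2
At end of tick 2: ['P2', 'P1', '-', '-']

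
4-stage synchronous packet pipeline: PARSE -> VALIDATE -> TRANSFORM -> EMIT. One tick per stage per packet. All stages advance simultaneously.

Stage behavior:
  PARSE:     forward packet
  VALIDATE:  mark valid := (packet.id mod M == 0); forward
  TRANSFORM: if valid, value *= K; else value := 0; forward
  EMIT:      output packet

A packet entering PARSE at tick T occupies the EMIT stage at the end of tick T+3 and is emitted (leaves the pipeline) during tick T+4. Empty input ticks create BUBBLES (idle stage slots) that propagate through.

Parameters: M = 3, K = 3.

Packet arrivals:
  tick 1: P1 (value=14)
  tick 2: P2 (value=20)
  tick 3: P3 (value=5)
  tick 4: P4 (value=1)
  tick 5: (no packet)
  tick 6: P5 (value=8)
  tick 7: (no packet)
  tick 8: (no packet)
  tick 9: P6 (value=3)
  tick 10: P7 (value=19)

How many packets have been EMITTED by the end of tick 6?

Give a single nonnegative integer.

Tick 1: [PARSE:P1(v=14,ok=F), VALIDATE:-, TRANSFORM:-, EMIT:-] out:-; in:P1
Tick 2: [PARSE:P2(v=20,ok=F), VALIDATE:P1(v=14,ok=F), TRANSFORM:-, EMIT:-] out:-; in:P2
Tick 3: [PARSE:P3(v=5,ok=F), VALIDATE:P2(v=20,ok=F), TRANSFORM:P1(v=0,ok=F), EMIT:-] out:-; in:P3
Tick 4: [PARSE:P4(v=1,ok=F), VALIDATE:P3(v=5,ok=T), TRANSFORM:P2(v=0,ok=F), EMIT:P1(v=0,ok=F)] out:-; in:P4
Tick 5: [PARSE:-, VALIDATE:P4(v=1,ok=F), TRANSFORM:P3(v=15,ok=T), EMIT:P2(v=0,ok=F)] out:P1(v=0); in:-
Tick 6: [PARSE:P5(v=8,ok=F), VALIDATE:-, TRANSFORM:P4(v=0,ok=F), EMIT:P3(v=15,ok=T)] out:P2(v=0); in:P5
Emitted by tick 6: ['P1', 'P2']

Answer: 2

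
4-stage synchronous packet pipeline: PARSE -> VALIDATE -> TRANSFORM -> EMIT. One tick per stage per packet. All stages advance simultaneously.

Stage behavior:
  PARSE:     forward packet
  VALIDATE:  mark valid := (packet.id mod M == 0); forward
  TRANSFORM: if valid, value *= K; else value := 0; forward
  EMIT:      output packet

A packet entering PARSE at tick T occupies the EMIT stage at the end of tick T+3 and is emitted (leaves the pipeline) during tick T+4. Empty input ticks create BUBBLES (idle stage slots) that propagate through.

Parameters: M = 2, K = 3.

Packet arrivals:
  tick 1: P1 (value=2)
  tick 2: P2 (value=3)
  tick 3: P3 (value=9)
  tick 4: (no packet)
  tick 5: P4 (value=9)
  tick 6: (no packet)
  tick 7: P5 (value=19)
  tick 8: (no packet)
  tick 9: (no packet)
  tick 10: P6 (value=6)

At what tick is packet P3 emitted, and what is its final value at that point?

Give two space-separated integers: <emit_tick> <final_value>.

Answer: 7 0

Derivation:
Tick 1: [PARSE:P1(v=2,ok=F), VALIDATE:-, TRANSFORM:-, EMIT:-] out:-; in:P1
Tick 2: [PARSE:P2(v=3,ok=F), VALIDATE:P1(v=2,ok=F), TRANSFORM:-, EMIT:-] out:-; in:P2
Tick 3: [PARSE:P3(v=9,ok=F), VALIDATE:P2(v=3,ok=T), TRANSFORM:P1(v=0,ok=F), EMIT:-] out:-; in:P3
Tick 4: [PARSE:-, VALIDATE:P3(v=9,ok=F), TRANSFORM:P2(v=9,ok=T), EMIT:P1(v=0,ok=F)] out:-; in:-
Tick 5: [PARSE:P4(v=9,ok=F), VALIDATE:-, TRANSFORM:P3(v=0,ok=F), EMIT:P2(v=9,ok=T)] out:P1(v=0); in:P4
Tick 6: [PARSE:-, VALIDATE:P4(v=9,ok=T), TRANSFORM:-, EMIT:P3(v=0,ok=F)] out:P2(v=9); in:-
Tick 7: [PARSE:P5(v=19,ok=F), VALIDATE:-, TRANSFORM:P4(v=27,ok=T), EMIT:-] out:P3(v=0); in:P5
Tick 8: [PARSE:-, VALIDATE:P5(v=19,ok=F), TRANSFORM:-, EMIT:P4(v=27,ok=T)] out:-; in:-
Tick 9: [PARSE:-, VALIDATE:-, TRANSFORM:P5(v=0,ok=F), EMIT:-] out:P4(v=27); in:-
Tick 10: [PARSE:P6(v=6,ok=F), VALIDATE:-, TRANSFORM:-, EMIT:P5(v=0,ok=F)] out:-; in:P6
Tick 11: [PARSE:-, VALIDATE:P6(v=6,ok=T), TRANSFORM:-, EMIT:-] out:P5(v=0); in:-
Tick 12: [PARSE:-, VALIDATE:-, TRANSFORM:P6(v=18,ok=T), EMIT:-] out:-; in:-
Tick 13: [PARSE:-, VALIDATE:-, TRANSFORM:-, EMIT:P6(v=18,ok=T)] out:-; in:-
Tick 14: [PARSE:-, VALIDATE:-, TRANSFORM:-, EMIT:-] out:P6(v=18); in:-
P3: arrives tick 3, valid=False (id=3, id%2=1), emit tick 7, final value 0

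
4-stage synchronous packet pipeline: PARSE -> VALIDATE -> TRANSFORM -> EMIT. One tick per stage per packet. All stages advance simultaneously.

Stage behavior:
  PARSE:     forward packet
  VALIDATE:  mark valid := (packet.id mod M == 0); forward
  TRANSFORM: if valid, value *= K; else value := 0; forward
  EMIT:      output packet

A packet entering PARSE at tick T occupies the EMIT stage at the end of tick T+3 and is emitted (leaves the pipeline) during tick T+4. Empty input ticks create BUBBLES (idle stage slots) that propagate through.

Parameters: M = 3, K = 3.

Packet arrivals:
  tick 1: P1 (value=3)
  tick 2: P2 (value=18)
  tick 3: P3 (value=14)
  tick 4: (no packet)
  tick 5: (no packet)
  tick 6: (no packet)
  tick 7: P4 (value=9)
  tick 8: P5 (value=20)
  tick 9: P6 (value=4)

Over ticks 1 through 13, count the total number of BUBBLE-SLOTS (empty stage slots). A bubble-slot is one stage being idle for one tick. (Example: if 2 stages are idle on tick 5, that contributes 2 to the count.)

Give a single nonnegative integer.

Answer: 28

Derivation:
Tick 1: [PARSE:P1(v=3,ok=F), VALIDATE:-, TRANSFORM:-, EMIT:-] out:-; bubbles=3
Tick 2: [PARSE:P2(v=18,ok=F), VALIDATE:P1(v=3,ok=F), TRANSFORM:-, EMIT:-] out:-; bubbles=2
Tick 3: [PARSE:P3(v=14,ok=F), VALIDATE:P2(v=18,ok=F), TRANSFORM:P1(v=0,ok=F), EMIT:-] out:-; bubbles=1
Tick 4: [PARSE:-, VALIDATE:P3(v=14,ok=T), TRANSFORM:P2(v=0,ok=F), EMIT:P1(v=0,ok=F)] out:-; bubbles=1
Tick 5: [PARSE:-, VALIDATE:-, TRANSFORM:P3(v=42,ok=T), EMIT:P2(v=0,ok=F)] out:P1(v=0); bubbles=2
Tick 6: [PARSE:-, VALIDATE:-, TRANSFORM:-, EMIT:P3(v=42,ok=T)] out:P2(v=0); bubbles=3
Tick 7: [PARSE:P4(v=9,ok=F), VALIDATE:-, TRANSFORM:-, EMIT:-] out:P3(v=42); bubbles=3
Tick 8: [PARSE:P5(v=20,ok=F), VALIDATE:P4(v=9,ok=F), TRANSFORM:-, EMIT:-] out:-; bubbles=2
Tick 9: [PARSE:P6(v=4,ok=F), VALIDATE:P5(v=20,ok=F), TRANSFORM:P4(v=0,ok=F), EMIT:-] out:-; bubbles=1
Tick 10: [PARSE:-, VALIDATE:P6(v=4,ok=T), TRANSFORM:P5(v=0,ok=F), EMIT:P4(v=0,ok=F)] out:-; bubbles=1
Tick 11: [PARSE:-, VALIDATE:-, TRANSFORM:P6(v=12,ok=T), EMIT:P5(v=0,ok=F)] out:P4(v=0); bubbles=2
Tick 12: [PARSE:-, VALIDATE:-, TRANSFORM:-, EMIT:P6(v=12,ok=T)] out:P5(v=0); bubbles=3
Tick 13: [PARSE:-, VALIDATE:-, TRANSFORM:-, EMIT:-] out:P6(v=12); bubbles=4
Total bubble-slots: 28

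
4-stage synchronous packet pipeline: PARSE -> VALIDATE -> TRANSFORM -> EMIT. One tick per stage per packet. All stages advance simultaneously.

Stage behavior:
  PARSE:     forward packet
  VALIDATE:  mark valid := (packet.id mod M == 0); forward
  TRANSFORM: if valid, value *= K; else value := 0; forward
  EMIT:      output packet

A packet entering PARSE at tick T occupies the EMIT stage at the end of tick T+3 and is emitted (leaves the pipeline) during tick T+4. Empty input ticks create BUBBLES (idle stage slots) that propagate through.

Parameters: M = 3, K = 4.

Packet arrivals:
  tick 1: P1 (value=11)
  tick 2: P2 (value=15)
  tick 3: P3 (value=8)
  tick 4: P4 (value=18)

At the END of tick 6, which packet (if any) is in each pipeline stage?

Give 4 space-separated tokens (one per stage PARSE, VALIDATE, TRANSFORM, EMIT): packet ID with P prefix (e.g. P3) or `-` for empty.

Tick 1: [PARSE:P1(v=11,ok=F), VALIDATE:-, TRANSFORM:-, EMIT:-] out:-; in:P1
Tick 2: [PARSE:P2(v=15,ok=F), VALIDATE:P1(v=11,ok=F), TRANSFORM:-, EMIT:-] out:-; in:P2
Tick 3: [PARSE:P3(v=8,ok=F), VALIDATE:P2(v=15,ok=F), TRANSFORM:P1(v=0,ok=F), EMIT:-] out:-; in:P3
Tick 4: [PARSE:P4(v=18,ok=F), VALIDATE:P3(v=8,ok=T), TRANSFORM:P2(v=0,ok=F), EMIT:P1(v=0,ok=F)] out:-; in:P4
Tick 5: [PARSE:-, VALIDATE:P4(v=18,ok=F), TRANSFORM:P3(v=32,ok=T), EMIT:P2(v=0,ok=F)] out:P1(v=0); in:-
Tick 6: [PARSE:-, VALIDATE:-, TRANSFORM:P4(v=0,ok=F), EMIT:P3(v=32,ok=T)] out:P2(v=0); in:-
At end of tick 6: ['-', '-', 'P4', 'P3']

Answer: - - P4 P3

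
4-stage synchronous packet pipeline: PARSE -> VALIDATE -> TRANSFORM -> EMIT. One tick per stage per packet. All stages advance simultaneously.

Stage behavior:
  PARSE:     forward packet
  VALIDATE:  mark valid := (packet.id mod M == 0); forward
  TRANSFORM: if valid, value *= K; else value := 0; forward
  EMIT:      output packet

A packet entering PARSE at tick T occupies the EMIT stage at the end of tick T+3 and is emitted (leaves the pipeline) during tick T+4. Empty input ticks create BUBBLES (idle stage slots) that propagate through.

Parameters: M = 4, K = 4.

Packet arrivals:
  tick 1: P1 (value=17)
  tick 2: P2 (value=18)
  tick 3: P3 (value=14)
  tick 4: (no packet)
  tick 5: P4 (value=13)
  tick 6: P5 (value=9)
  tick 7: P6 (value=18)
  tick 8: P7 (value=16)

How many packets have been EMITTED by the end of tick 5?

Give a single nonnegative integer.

Tick 1: [PARSE:P1(v=17,ok=F), VALIDATE:-, TRANSFORM:-, EMIT:-] out:-; in:P1
Tick 2: [PARSE:P2(v=18,ok=F), VALIDATE:P1(v=17,ok=F), TRANSFORM:-, EMIT:-] out:-; in:P2
Tick 3: [PARSE:P3(v=14,ok=F), VALIDATE:P2(v=18,ok=F), TRANSFORM:P1(v=0,ok=F), EMIT:-] out:-; in:P3
Tick 4: [PARSE:-, VALIDATE:P3(v=14,ok=F), TRANSFORM:P2(v=0,ok=F), EMIT:P1(v=0,ok=F)] out:-; in:-
Tick 5: [PARSE:P4(v=13,ok=F), VALIDATE:-, TRANSFORM:P3(v=0,ok=F), EMIT:P2(v=0,ok=F)] out:P1(v=0); in:P4
Emitted by tick 5: ['P1']

Answer: 1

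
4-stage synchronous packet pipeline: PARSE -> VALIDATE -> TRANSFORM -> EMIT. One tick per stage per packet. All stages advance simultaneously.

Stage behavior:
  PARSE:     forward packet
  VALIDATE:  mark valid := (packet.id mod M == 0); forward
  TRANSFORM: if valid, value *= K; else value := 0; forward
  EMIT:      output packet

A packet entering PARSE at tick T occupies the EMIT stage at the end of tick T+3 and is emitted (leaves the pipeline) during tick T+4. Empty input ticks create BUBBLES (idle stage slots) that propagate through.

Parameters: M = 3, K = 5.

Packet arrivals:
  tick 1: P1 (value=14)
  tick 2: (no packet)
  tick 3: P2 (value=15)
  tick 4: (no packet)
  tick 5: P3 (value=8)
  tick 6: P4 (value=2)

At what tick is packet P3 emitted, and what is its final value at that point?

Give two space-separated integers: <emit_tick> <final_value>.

Answer: 9 40

Derivation:
Tick 1: [PARSE:P1(v=14,ok=F), VALIDATE:-, TRANSFORM:-, EMIT:-] out:-; in:P1
Tick 2: [PARSE:-, VALIDATE:P1(v=14,ok=F), TRANSFORM:-, EMIT:-] out:-; in:-
Tick 3: [PARSE:P2(v=15,ok=F), VALIDATE:-, TRANSFORM:P1(v=0,ok=F), EMIT:-] out:-; in:P2
Tick 4: [PARSE:-, VALIDATE:P2(v=15,ok=F), TRANSFORM:-, EMIT:P1(v=0,ok=F)] out:-; in:-
Tick 5: [PARSE:P3(v=8,ok=F), VALIDATE:-, TRANSFORM:P2(v=0,ok=F), EMIT:-] out:P1(v=0); in:P3
Tick 6: [PARSE:P4(v=2,ok=F), VALIDATE:P3(v=8,ok=T), TRANSFORM:-, EMIT:P2(v=0,ok=F)] out:-; in:P4
Tick 7: [PARSE:-, VALIDATE:P4(v=2,ok=F), TRANSFORM:P3(v=40,ok=T), EMIT:-] out:P2(v=0); in:-
Tick 8: [PARSE:-, VALIDATE:-, TRANSFORM:P4(v=0,ok=F), EMIT:P3(v=40,ok=T)] out:-; in:-
Tick 9: [PARSE:-, VALIDATE:-, TRANSFORM:-, EMIT:P4(v=0,ok=F)] out:P3(v=40); in:-
Tick 10: [PARSE:-, VALIDATE:-, TRANSFORM:-, EMIT:-] out:P4(v=0); in:-
P3: arrives tick 5, valid=True (id=3, id%3=0), emit tick 9, final value 40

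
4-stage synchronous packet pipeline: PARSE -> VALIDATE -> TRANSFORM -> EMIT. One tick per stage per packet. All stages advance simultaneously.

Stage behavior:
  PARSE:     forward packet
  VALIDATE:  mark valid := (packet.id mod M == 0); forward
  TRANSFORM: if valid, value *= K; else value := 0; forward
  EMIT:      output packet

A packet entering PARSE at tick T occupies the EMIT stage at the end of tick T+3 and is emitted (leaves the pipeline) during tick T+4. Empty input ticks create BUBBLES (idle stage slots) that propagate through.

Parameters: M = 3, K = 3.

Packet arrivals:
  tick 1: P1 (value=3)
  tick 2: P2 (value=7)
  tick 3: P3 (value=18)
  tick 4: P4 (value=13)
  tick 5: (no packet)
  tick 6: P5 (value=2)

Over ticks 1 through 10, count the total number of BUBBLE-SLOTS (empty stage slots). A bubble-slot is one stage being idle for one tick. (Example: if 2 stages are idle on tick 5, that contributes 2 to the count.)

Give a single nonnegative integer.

Answer: 20

Derivation:
Tick 1: [PARSE:P1(v=3,ok=F), VALIDATE:-, TRANSFORM:-, EMIT:-] out:-; bubbles=3
Tick 2: [PARSE:P2(v=7,ok=F), VALIDATE:P1(v=3,ok=F), TRANSFORM:-, EMIT:-] out:-; bubbles=2
Tick 3: [PARSE:P3(v=18,ok=F), VALIDATE:P2(v=7,ok=F), TRANSFORM:P1(v=0,ok=F), EMIT:-] out:-; bubbles=1
Tick 4: [PARSE:P4(v=13,ok=F), VALIDATE:P3(v=18,ok=T), TRANSFORM:P2(v=0,ok=F), EMIT:P1(v=0,ok=F)] out:-; bubbles=0
Tick 5: [PARSE:-, VALIDATE:P4(v=13,ok=F), TRANSFORM:P3(v=54,ok=T), EMIT:P2(v=0,ok=F)] out:P1(v=0); bubbles=1
Tick 6: [PARSE:P5(v=2,ok=F), VALIDATE:-, TRANSFORM:P4(v=0,ok=F), EMIT:P3(v=54,ok=T)] out:P2(v=0); bubbles=1
Tick 7: [PARSE:-, VALIDATE:P5(v=2,ok=F), TRANSFORM:-, EMIT:P4(v=0,ok=F)] out:P3(v=54); bubbles=2
Tick 8: [PARSE:-, VALIDATE:-, TRANSFORM:P5(v=0,ok=F), EMIT:-] out:P4(v=0); bubbles=3
Tick 9: [PARSE:-, VALIDATE:-, TRANSFORM:-, EMIT:P5(v=0,ok=F)] out:-; bubbles=3
Tick 10: [PARSE:-, VALIDATE:-, TRANSFORM:-, EMIT:-] out:P5(v=0); bubbles=4
Total bubble-slots: 20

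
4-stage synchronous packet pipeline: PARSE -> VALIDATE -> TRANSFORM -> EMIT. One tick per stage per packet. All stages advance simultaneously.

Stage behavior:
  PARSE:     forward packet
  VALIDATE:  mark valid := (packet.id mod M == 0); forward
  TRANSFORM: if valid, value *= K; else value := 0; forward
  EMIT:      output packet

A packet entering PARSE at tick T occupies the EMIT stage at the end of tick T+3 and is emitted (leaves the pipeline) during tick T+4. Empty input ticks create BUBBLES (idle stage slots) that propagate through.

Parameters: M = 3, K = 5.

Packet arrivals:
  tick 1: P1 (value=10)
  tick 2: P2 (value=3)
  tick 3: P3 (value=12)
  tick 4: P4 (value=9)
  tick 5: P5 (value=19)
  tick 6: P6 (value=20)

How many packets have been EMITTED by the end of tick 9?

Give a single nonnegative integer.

Answer: 5

Derivation:
Tick 1: [PARSE:P1(v=10,ok=F), VALIDATE:-, TRANSFORM:-, EMIT:-] out:-; in:P1
Tick 2: [PARSE:P2(v=3,ok=F), VALIDATE:P1(v=10,ok=F), TRANSFORM:-, EMIT:-] out:-; in:P2
Tick 3: [PARSE:P3(v=12,ok=F), VALIDATE:P2(v=3,ok=F), TRANSFORM:P1(v=0,ok=F), EMIT:-] out:-; in:P3
Tick 4: [PARSE:P4(v=9,ok=F), VALIDATE:P3(v=12,ok=T), TRANSFORM:P2(v=0,ok=F), EMIT:P1(v=0,ok=F)] out:-; in:P4
Tick 5: [PARSE:P5(v=19,ok=F), VALIDATE:P4(v=9,ok=F), TRANSFORM:P3(v=60,ok=T), EMIT:P2(v=0,ok=F)] out:P1(v=0); in:P5
Tick 6: [PARSE:P6(v=20,ok=F), VALIDATE:P5(v=19,ok=F), TRANSFORM:P4(v=0,ok=F), EMIT:P3(v=60,ok=T)] out:P2(v=0); in:P6
Tick 7: [PARSE:-, VALIDATE:P6(v=20,ok=T), TRANSFORM:P5(v=0,ok=F), EMIT:P4(v=0,ok=F)] out:P3(v=60); in:-
Tick 8: [PARSE:-, VALIDATE:-, TRANSFORM:P6(v=100,ok=T), EMIT:P5(v=0,ok=F)] out:P4(v=0); in:-
Tick 9: [PARSE:-, VALIDATE:-, TRANSFORM:-, EMIT:P6(v=100,ok=T)] out:P5(v=0); in:-
Emitted by tick 9: ['P1', 'P2', 'P3', 'P4', 'P5']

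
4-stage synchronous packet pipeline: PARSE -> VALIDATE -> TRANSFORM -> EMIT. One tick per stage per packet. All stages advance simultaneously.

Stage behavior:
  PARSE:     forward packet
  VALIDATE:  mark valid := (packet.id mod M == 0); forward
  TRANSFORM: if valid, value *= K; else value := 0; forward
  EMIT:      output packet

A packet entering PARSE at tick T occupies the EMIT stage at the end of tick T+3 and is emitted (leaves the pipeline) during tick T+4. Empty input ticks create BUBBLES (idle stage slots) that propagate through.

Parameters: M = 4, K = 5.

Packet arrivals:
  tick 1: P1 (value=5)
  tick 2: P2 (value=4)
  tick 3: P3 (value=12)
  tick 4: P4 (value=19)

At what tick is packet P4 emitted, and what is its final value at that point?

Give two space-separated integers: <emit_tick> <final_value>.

Tick 1: [PARSE:P1(v=5,ok=F), VALIDATE:-, TRANSFORM:-, EMIT:-] out:-; in:P1
Tick 2: [PARSE:P2(v=4,ok=F), VALIDATE:P1(v=5,ok=F), TRANSFORM:-, EMIT:-] out:-; in:P2
Tick 3: [PARSE:P3(v=12,ok=F), VALIDATE:P2(v=4,ok=F), TRANSFORM:P1(v=0,ok=F), EMIT:-] out:-; in:P3
Tick 4: [PARSE:P4(v=19,ok=F), VALIDATE:P3(v=12,ok=F), TRANSFORM:P2(v=0,ok=F), EMIT:P1(v=0,ok=F)] out:-; in:P4
Tick 5: [PARSE:-, VALIDATE:P4(v=19,ok=T), TRANSFORM:P3(v=0,ok=F), EMIT:P2(v=0,ok=F)] out:P1(v=0); in:-
Tick 6: [PARSE:-, VALIDATE:-, TRANSFORM:P4(v=95,ok=T), EMIT:P3(v=0,ok=F)] out:P2(v=0); in:-
Tick 7: [PARSE:-, VALIDATE:-, TRANSFORM:-, EMIT:P4(v=95,ok=T)] out:P3(v=0); in:-
Tick 8: [PARSE:-, VALIDATE:-, TRANSFORM:-, EMIT:-] out:P4(v=95); in:-
P4: arrives tick 4, valid=True (id=4, id%4=0), emit tick 8, final value 95

Answer: 8 95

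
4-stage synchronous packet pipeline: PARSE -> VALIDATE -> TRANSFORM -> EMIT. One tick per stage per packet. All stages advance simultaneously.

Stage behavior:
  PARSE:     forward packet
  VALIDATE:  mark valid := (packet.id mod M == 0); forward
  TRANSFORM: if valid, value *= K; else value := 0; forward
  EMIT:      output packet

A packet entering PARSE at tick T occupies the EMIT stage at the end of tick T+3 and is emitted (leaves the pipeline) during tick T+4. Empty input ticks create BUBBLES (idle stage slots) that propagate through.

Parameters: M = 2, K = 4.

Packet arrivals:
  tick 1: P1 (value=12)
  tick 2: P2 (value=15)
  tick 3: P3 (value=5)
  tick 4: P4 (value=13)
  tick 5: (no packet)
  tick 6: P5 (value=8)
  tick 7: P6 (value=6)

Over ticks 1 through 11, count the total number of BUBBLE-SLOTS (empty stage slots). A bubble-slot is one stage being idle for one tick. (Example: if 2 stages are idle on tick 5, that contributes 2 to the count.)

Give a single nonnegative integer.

Answer: 20

Derivation:
Tick 1: [PARSE:P1(v=12,ok=F), VALIDATE:-, TRANSFORM:-, EMIT:-] out:-; bubbles=3
Tick 2: [PARSE:P2(v=15,ok=F), VALIDATE:P1(v=12,ok=F), TRANSFORM:-, EMIT:-] out:-; bubbles=2
Tick 3: [PARSE:P3(v=5,ok=F), VALIDATE:P2(v=15,ok=T), TRANSFORM:P1(v=0,ok=F), EMIT:-] out:-; bubbles=1
Tick 4: [PARSE:P4(v=13,ok=F), VALIDATE:P3(v=5,ok=F), TRANSFORM:P2(v=60,ok=T), EMIT:P1(v=0,ok=F)] out:-; bubbles=0
Tick 5: [PARSE:-, VALIDATE:P4(v=13,ok=T), TRANSFORM:P3(v=0,ok=F), EMIT:P2(v=60,ok=T)] out:P1(v=0); bubbles=1
Tick 6: [PARSE:P5(v=8,ok=F), VALIDATE:-, TRANSFORM:P4(v=52,ok=T), EMIT:P3(v=0,ok=F)] out:P2(v=60); bubbles=1
Tick 7: [PARSE:P6(v=6,ok=F), VALIDATE:P5(v=8,ok=F), TRANSFORM:-, EMIT:P4(v=52,ok=T)] out:P3(v=0); bubbles=1
Tick 8: [PARSE:-, VALIDATE:P6(v=6,ok=T), TRANSFORM:P5(v=0,ok=F), EMIT:-] out:P4(v=52); bubbles=2
Tick 9: [PARSE:-, VALIDATE:-, TRANSFORM:P6(v=24,ok=T), EMIT:P5(v=0,ok=F)] out:-; bubbles=2
Tick 10: [PARSE:-, VALIDATE:-, TRANSFORM:-, EMIT:P6(v=24,ok=T)] out:P5(v=0); bubbles=3
Tick 11: [PARSE:-, VALIDATE:-, TRANSFORM:-, EMIT:-] out:P6(v=24); bubbles=4
Total bubble-slots: 20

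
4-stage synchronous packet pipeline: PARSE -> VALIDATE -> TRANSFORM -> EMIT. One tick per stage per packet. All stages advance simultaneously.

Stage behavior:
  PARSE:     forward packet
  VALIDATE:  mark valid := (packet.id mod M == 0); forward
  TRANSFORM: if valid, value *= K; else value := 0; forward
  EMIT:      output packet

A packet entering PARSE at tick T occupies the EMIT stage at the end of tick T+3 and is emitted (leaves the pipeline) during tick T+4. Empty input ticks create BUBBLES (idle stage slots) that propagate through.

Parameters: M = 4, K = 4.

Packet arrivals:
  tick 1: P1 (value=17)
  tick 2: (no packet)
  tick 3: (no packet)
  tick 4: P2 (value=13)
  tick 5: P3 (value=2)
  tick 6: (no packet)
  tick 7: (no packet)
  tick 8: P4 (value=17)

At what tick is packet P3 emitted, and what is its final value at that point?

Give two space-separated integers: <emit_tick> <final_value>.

Answer: 9 0

Derivation:
Tick 1: [PARSE:P1(v=17,ok=F), VALIDATE:-, TRANSFORM:-, EMIT:-] out:-; in:P1
Tick 2: [PARSE:-, VALIDATE:P1(v=17,ok=F), TRANSFORM:-, EMIT:-] out:-; in:-
Tick 3: [PARSE:-, VALIDATE:-, TRANSFORM:P1(v=0,ok=F), EMIT:-] out:-; in:-
Tick 4: [PARSE:P2(v=13,ok=F), VALIDATE:-, TRANSFORM:-, EMIT:P1(v=0,ok=F)] out:-; in:P2
Tick 5: [PARSE:P3(v=2,ok=F), VALIDATE:P2(v=13,ok=F), TRANSFORM:-, EMIT:-] out:P1(v=0); in:P3
Tick 6: [PARSE:-, VALIDATE:P3(v=2,ok=F), TRANSFORM:P2(v=0,ok=F), EMIT:-] out:-; in:-
Tick 7: [PARSE:-, VALIDATE:-, TRANSFORM:P3(v=0,ok=F), EMIT:P2(v=0,ok=F)] out:-; in:-
Tick 8: [PARSE:P4(v=17,ok=F), VALIDATE:-, TRANSFORM:-, EMIT:P3(v=0,ok=F)] out:P2(v=0); in:P4
Tick 9: [PARSE:-, VALIDATE:P4(v=17,ok=T), TRANSFORM:-, EMIT:-] out:P3(v=0); in:-
Tick 10: [PARSE:-, VALIDATE:-, TRANSFORM:P4(v=68,ok=T), EMIT:-] out:-; in:-
Tick 11: [PARSE:-, VALIDATE:-, TRANSFORM:-, EMIT:P4(v=68,ok=T)] out:-; in:-
Tick 12: [PARSE:-, VALIDATE:-, TRANSFORM:-, EMIT:-] out:P4(v=68); in:-
P3: arrives tick 5, valid=False (id=3, id%4=3), emit tick 9, final value 0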